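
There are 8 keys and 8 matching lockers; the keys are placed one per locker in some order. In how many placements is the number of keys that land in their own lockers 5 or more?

Sum C(8,i)·!(8-i) for i = 5..8:
  i=5: C(8,5)·!3 = 56·2 = 112
  i=6: C(8,6)·!2 = 28·1 = 28
  i=7: C(8,7)·!1 = 8·0 = 0
  i=8: C(8,8)·!0 = 1·1 = 1
Total = 141.

141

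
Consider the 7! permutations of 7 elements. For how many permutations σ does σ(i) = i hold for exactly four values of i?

Choose which 4 of the 7 are fixed: C(7,4) = 35.
The remaining 3 must be deranged: !3 = 2.
Total: 35 × 2 = 70.

70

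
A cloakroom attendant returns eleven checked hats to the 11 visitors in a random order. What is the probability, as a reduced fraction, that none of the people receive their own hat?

1468457/3991680

Favorable outcomes: !11 = 14684570.
Total outcomes: 11! = 39916800.
Probability = 14684570/39916800 = 1468457/3991680.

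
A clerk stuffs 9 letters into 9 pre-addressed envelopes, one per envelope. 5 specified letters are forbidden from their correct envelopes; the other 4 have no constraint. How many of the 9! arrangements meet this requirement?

205056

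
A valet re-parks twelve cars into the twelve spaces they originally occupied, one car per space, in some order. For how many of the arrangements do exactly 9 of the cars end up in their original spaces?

440

Choose which 9 of the 12 are fixed: C(12,9) = 220.
The remaining 3 must be deranged: !3 = 2.
Total: 220 × 2 = 440.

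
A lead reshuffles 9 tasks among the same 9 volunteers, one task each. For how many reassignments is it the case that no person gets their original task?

133496

By inclusion-exclusion, !9 = Σ (-1)^k · 9!/k! for k=0..9
= 9! - 9!/1! + 9!/2! - 9!/3! + 9!/4! - 9!/5! + 9!/6! - 9!/7! + 9!/8! - 9!/9!
= 362880 - 362880 + 181440 - 60480 + 15120 - 3024 + 504 - 72 + 9 - 1
= 133496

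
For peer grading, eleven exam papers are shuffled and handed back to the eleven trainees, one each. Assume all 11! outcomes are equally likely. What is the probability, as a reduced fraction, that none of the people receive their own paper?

1468457/3991680

Favorable outcomes: !11 = 14684570.
Total outcomes: 11! = 39916800.
Probability = 14684570/39916800 = 1468457/3991680.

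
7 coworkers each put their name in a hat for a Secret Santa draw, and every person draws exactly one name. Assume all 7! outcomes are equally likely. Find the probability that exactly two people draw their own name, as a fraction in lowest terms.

11/60

Favorable outcomes: C(7,2)·!5 = 21·44 = 924.
Total outcomes: 7! = 5040.
Probability = 924/5040 = 11/60.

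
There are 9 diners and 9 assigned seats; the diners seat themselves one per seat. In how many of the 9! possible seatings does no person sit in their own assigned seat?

133496

Use !n = n·!(n-1) + (-1)^n.
!9 = 9·14833 - 1 = 133496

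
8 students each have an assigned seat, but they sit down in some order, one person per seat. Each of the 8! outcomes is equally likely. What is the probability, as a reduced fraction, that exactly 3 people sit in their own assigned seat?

11/180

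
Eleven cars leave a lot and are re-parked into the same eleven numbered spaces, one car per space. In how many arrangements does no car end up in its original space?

14684570

!11 = 11! · Σ_{k=0}^{11} (-1)^k/k!
= 11! - 11!/1! + 11!/2! - 11!/3! + 11!/4! - 11!/5! + 11!/6! - 11!/7! + 11!/8! - 11!/9! + 11!/10! - 11!/11!
= 39916800 - 39916800 + 19958400 - 6652800 + 1663200 - 332640 + 55440 - 7920 + 990 - 110 + 11 - 1
= 14684570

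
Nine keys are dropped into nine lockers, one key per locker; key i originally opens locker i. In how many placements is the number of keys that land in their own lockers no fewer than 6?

205

Sum C(9,i)·!(9-i) for i = 6..9:
  i=6: C(9,6)·!3 = 84·2 = 168
  i=7: C(9,7)·!2 = 36·1 = 36
  i=8: C(9,8)·!1 = 9·0 = 0
  i=9: C(9,9)·!0 = 1·1 = 1
Total = 205.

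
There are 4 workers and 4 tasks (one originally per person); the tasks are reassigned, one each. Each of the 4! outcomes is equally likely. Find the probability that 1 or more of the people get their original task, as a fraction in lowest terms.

Favorable outcomes: Σ_{i≥1} C(4,i)·!(4-i) = 4·2 + 6·1 + 4·0 + 1·1 = 15.
Total outcomes: 4! = 24.
Probability = 15/24 = 5/8.

5/8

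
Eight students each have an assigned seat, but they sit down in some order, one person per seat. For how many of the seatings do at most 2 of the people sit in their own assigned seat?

37085

# with exactly i fixed is C(8,i)·!(8-i); sum over i=0..2:
  i=0: C(8,0)·!8 = 1·14833 = 14833
  i=1: C(8,1)·!7 = 8·1854 = 14832
  i=2: C(8,2)·!6 = 28·265 = 7420
Total = 37085.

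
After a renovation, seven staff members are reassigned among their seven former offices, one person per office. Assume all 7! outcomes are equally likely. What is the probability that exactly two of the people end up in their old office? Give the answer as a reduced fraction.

Favorable outcomes: C(7,2)·!5 = 21·44 = 924.
Total outcomes: 7! = 5040.
Probability = 924/5040 = 11/60.

11/60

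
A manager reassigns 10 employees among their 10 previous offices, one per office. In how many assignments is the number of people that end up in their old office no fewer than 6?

2176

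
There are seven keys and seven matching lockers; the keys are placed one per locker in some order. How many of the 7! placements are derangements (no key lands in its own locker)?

The number of derangements of 7 is !7 = Σ_{k=0}^{7} (-1)^k·7!/k!
= 7! - 7!/1! + 7!/2! - 7!/3! + 7!/4! - 7!/5! + 7!/6! - 7!/7!
= 5040 - 5040 + 2520 - 840 + 210 - 42 + 7 - 1
= 1854

1854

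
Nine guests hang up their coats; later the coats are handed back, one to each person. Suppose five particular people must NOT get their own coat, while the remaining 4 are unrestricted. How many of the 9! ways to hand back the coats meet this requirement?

205056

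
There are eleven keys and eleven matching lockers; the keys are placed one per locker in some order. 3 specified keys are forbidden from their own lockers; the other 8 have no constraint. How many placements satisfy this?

Inclusion-exclusion on the 3 forbidden self-matches:
Σ_{j=0}^{3} (-1)^j C(3,j)(11-j)!
= C(3,0)·11! - C(3,1)·10! + C(3,2)·9! - C(3,3)·8!
= 39916800 - 10886400 + 1088640 - 40320
= 30078720

30078720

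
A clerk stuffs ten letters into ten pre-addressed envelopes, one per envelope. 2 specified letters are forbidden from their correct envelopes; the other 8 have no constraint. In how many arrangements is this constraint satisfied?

2943360

Inclusion-exclusion on the 2 forbidden self-matches:
Σ_{j=0}^{2} (-1)^j C(2,j)(10-j)!
= C(2,0)·10! - C(2,1)·9! + C(2,2)·8!
= 3628800 - 725760 + 40320
= 2943360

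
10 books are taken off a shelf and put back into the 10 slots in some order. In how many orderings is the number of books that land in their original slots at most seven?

3628754

Sum C(10,i)·!(10-i) for i = 0..7:
  i=0: C(10,0)·!10 = 1·1334961 = 1334961
  i=1: C(10,1)·!9 = 10·133496 = 1334960
  i=2: C(10,2)·!8 = 45·14833 = 667485
  i=3: C(10,3)·!7 = 120·1854 = 222480
  i=4: C(10,4)·!6 = 210·265 = 55650
  i=5: C(10,5)·!5 = 252·44 = 11088
  i=6: C(10,6)·!4 = 210·9 = 1890
  i=7: C(10,7)·!3 = 120·2 = 240
Total = 3628754.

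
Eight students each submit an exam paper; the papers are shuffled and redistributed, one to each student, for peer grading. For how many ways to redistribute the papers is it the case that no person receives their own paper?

14833

By inclusion-exclusion, !8 = Σ (-1)^k · 8!/k! for k=0..8
= 8! - 8!/1! + 8!/2! - 8!/3! + 8!/4! - 8!/5! + 8!/6! - 8!/7! + 8!/8!
= 40320 - 40320 + 20160 - 6720 + 1680 - 336 + 56 - 8 + 1
= 14833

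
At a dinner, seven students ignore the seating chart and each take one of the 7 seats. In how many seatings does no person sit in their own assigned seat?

Use !n = n·!(n-1) + (-1)^n.
!7 = 7·265 - 1 = 1854

1854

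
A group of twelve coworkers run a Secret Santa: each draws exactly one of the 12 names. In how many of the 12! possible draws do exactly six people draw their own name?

244860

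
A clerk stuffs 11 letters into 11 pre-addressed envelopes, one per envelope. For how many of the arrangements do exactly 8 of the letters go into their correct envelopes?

330

Choose which 8 of the 11 are fixed: C(11,8) = 165.
The remaining 3 must be deranged: !3 = 2.
Total: 165 × 2 = 330.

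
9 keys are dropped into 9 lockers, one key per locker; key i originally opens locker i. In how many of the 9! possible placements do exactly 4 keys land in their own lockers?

5544

Choose which 4 of the 9 are fixed: C(9,4) = 126.
The other 5 form a derangement: !5 = 44.
Total: 126 × 44 = 5544.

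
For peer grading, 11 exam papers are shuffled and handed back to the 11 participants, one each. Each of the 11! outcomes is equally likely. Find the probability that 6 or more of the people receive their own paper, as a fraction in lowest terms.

Favorable outcomes: Σ_{i≥6} C(11,i)·!(11-i) = 462·44 + 330·9 + 165·2 + 55·1 + 11·0 + 1·1 = 23684.
Total outcomes: 11! = 39916800.
Probability = 23684/39916800 = 5921/9979200.

5921/9979200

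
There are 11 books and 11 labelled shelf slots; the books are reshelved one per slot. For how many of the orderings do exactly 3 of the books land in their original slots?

2447445

Choose which 3 of the 11 are fixed: C(11,3) = 165.
The remaining 8 must be deranged: !8 = 14833.
Total: 165 × 14833 = 2447445.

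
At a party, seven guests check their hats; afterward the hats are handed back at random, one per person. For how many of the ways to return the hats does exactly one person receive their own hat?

Pick the single fixed position: C(7,1) = 7 ways.
The remaining 6 must be deranged: !6 = 265.
Total: 7 × 265 = 1855.

1855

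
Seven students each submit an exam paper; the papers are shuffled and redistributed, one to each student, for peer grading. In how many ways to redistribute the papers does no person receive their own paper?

1854

!7 is the nearest integer to 7!/e.
7! = 5040, and 5040/e ≈ 1854.11, so !7 = 1854.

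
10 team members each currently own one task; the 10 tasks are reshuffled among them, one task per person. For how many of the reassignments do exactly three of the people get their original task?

222480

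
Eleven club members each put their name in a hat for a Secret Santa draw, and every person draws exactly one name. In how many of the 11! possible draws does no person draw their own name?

14684570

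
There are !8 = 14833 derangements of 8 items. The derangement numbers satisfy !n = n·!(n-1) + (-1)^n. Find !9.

!9 = 9·14833 - 1 = 133496.

133496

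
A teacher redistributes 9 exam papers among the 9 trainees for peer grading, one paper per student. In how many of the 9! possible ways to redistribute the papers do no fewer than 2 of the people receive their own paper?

# with exactly i fixed is C(9,i)·!(9-i); sum over i=2..9:
  i=2: C(9,2)·!7 = 36·1854 = 66744
  i=3: C(9,3)·!6 = 84·265 = 22260
  i=4: C(9,4)·!5 = 126·44 = 5544
  i=5: C(9,5)·!4 = 126·9 = 1134
  i=6: C(9,6)·!3 = 84·2 = 168
  i=7: C(9,7)·!2 = 36·1 = 36
  i=8: C(9,8)·!1 = 9·0 = 0
  i=9: C(9,9)·!0 = 1·1 = 1
Total = 95887.

95887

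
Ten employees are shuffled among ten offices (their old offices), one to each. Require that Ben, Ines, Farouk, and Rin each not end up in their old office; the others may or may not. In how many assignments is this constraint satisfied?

Inclusion-exclusion on the 4 forbidden self-matches:
Σ_{j=0}^{4} (-1)^j C(4,j)(10-j)!
= C(4,0)·10! - C(4,1)·9! + C(4,2)·8! - C(4,3)·7! + C(4,4)·6!
= 3628800 - 1451520 + 241920 - 20160 + 720
= 2399760

2399760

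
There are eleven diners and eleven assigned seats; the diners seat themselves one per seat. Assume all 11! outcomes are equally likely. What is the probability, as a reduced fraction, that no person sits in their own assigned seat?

Favorable outcomes: !11 = 14684570.
Total outcomes: 11! = 39916800.
Probability = 14684570/39916800 = 1468457/3991680.

1468457/3991680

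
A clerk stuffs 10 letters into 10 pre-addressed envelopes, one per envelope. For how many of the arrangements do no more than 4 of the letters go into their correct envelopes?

Sum C(10,i)·!(10-i) for i = 0..4:
  i=0: C(10,0)·!10 = 1·1334961 = 1334961
  i=1: C(10,1)·!9 = 10·133496 = 1334960
  i=2: C(10,2)·!8 = 45·14833 = 667485
  i=3: C(10,3)·!7 = 120·1854 = 222480
  i=4: C(10,4)·!6 = 210·265 = 55650
Total = 3615536.

3615536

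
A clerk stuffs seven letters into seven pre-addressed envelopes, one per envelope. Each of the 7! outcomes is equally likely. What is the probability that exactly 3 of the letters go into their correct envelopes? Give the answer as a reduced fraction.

Favorable outcomes: C(7,3)·!4 = 35·9 = 315.
Total outcomes: 7! = 5040.
Probability = 315/5040 = 1/16.

1/16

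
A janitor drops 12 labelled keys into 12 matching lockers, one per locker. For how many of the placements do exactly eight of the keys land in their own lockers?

4455

Choose which 8 of the 12 are fixed: C(12,8) = 495.
The other 4 form a derangement: !4 = 9.
Total: 495 × 9 = 4455.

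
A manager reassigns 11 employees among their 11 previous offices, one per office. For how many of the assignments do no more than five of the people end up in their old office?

# with exactly i fixed is C(11,i)·!(11-i); sum over i=0..5:
  i=0: C(11,0)·!11 = 1·14684570 = 14684570
  i=1: C(11,1)·!10 = 11·1334961 = 14684571
  i=2: C(11,2)·!9 = 55·133496 = 7342280
  i=3: C(11,3)·!8 = 165·14833 = 2447445
  i=4: C(11,4)·!7 = 330·1854 = 611820
  i=5: C(11,5)·!6 = 462·265 = 122430
Total = 39893116.

39893116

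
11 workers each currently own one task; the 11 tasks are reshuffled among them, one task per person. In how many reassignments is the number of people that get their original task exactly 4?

Choose which 4 of the 11 are fixed: C(11,4) = 330.
The other 7 form a derangement: !7 = 1854.
Total: 330 × 1854 = 611820.

611820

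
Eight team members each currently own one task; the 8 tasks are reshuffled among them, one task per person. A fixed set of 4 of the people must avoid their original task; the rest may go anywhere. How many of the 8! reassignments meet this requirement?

24024

Let A_j be the event that the j-th constrained one is fixed. By inclusion-exclusion over the 4 events:
Σ_{j=0}^{4} (-1)^j C(4,j)(8-j)!
= C(4,0)·8! - C(4,1)·7! + C(4,2)·6! - C(4,3)·5! + C(4,4)·4!
= 40320 - 20160 + 4320 - 480 + 24
= 24024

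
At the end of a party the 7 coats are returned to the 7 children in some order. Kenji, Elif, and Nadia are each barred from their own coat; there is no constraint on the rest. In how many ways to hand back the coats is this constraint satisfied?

3216

Inclusion-exclusion on the 3 forbidden self-matches:
Σ_{j=0}^{3} (-1)^j C(3,j)(7-j)!
= C(3,0)·7! - C(3,1)·6! + C(3,2)·5! - C(3,3)·4!
= 5040 - 2160 + 360 - 24
= 3216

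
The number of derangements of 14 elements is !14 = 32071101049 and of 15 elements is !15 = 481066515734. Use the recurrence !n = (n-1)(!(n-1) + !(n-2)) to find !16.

7697064251745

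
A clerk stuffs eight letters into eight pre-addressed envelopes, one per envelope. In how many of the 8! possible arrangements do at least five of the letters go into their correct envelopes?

# with exactly i fixed is C(8,i)·!(8-i); sum over i=5..8:
  i=5: C(8,5)·!3 = 56·2 = 112
  i=6: C(8,6)·!2 = 28·1 = 28
  i=7: C(8,7)·!1 = 8·0 = 0
  i=8: C(8,8)·!0 = 1·1 = 1
Total = 141.

141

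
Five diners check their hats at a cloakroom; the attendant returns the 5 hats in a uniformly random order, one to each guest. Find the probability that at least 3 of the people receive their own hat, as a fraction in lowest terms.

Favorable outcomes: Σ_{i≥3} C(5,i)·!(5-i) = 10·1 + 5·0 + 1·1 = 11.
Total outcomes: 5! = 120.
Probability = 11/120 = 11/120.

11/120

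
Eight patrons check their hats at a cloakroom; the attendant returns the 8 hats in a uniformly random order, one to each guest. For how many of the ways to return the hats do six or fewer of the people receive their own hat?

# with exactly i fixed is C(8,i)·!(8-i); sum over i=0..6:
  i=0: C(8,0)·!8 = 1·14833 = 14833
  i=1: C(8,1)·!7 = 8·1854 = 14832
  i=2: C(8,2)·!6 = 28·265 = 7420
  i=3: C(8,3)·!5 = 56·44 = 2464
  i=4: C(8,4)·!4 = 70·9 = 630
  i=5: C(8,5)·!3 = 56·2 = 112
  i=6: C(8,6)·!2 = 28·1 = 28
Total = 40319.

40319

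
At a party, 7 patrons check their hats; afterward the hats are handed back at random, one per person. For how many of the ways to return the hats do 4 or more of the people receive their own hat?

# with exactly i fixed is C(7,i)·!(7-i); sum over i=4..7:
  i=4: C(7,4)·!3 = 35·2 = 70
  i=5: C(7,5)·!2 = 21·1 = 21
  i=6: C(7,6)·!1 = 7·0 = 0
  i=7: C(7,7)·!0 = 1·1 = 1
Total = 92.

92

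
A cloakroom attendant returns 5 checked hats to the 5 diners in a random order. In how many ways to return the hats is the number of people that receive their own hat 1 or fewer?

Sum C(5,i)·!(5-i) for i = 0..1:
  i=0: C(5,0)·!5 = 1·44 = 44
  i=1: C(5,1)·!4 = 5·9 = 45
Total = 89.

89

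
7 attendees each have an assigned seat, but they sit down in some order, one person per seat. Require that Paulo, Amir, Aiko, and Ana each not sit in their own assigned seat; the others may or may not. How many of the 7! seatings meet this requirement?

2790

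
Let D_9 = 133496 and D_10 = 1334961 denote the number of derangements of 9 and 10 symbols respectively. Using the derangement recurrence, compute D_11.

14684570

D_11 = (11-1)·(D_10 + D_9) = 10·(1334961 + 133496) = 10·1468457 = 14684570.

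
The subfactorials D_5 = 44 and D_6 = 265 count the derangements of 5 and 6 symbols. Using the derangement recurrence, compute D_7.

1854

D_7 = (7-1)·(D_6 + D_5) = 6·(265 + 44) = 6·309 = 1854.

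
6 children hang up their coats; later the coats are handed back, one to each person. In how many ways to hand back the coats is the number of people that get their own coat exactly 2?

135

Pick the 2 fixed positions: C(6,2) = 15 ways.
The remaining 4 must be deranged: !4 = 9.
Total: 15 × 9 = 135.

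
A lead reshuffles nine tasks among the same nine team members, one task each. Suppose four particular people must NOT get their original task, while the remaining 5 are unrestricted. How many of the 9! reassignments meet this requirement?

Inclusion-exclusion on the 4 forbidden self-matches:
Σ_{j=0}^{4} (-1)^j C(4,j)(9-j)!
= C(4,0)·9! - C(4,1)·8! + C(4,2)·7! - C(4,3)·6! + C(4,4)·5!
= 362880 - 161280 + 30240 - 2880 + 120
= 229080

229080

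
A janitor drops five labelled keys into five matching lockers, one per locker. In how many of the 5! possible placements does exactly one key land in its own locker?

Choose which one of the 5 is fixed: C(5,1) = 5.
The other 4 form a derangement: !4 = 9.
Total: 5 × 9 = 45.

45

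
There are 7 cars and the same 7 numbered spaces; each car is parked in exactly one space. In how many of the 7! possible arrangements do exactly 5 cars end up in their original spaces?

Choose which 5 of the 7 are fixed: C(7,5) = 21.
The other 2 form a derangement: !2 = 1.
Total: 21 × 1 = 21.

21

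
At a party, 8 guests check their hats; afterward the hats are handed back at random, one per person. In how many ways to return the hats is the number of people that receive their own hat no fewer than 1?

25487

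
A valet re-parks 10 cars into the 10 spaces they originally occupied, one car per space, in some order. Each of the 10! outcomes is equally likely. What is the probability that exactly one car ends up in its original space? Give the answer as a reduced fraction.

16687/45360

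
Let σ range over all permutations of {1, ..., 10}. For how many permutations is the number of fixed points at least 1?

Sum C(10,i)·!(10-i) for i = 1..10:
  i=1: C(10,1)·!9 = 10·133496 = 1334960
  i=2: C(10,2)·!8 = 45·14833 = 667485
  i=3: C(10,3)·!7 = 120·1854 = 222480
  i=4: C(10,4)·!6 = 210·265 = 55650
  i=5: C(10,5)·!5 = 252·44 = 11088
  i=6: C(10,6)·!4 = 210·9 = 1890
  i=7: C(10,7)·!3 = 120·2 = 240
  i=8: C(10,8)·!2 = 45·1 = 45
  i=9: C(10,9)·!1 = 10·0 = 0
  i=10: C(10,10)·!0 = 1·1 = 1
Total = 2293839.

2293839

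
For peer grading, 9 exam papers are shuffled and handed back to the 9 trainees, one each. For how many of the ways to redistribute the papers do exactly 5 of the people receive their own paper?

1134

Pick the 5 fixed positions: C(9,5) = 126 ways.
The other 4 form a derangement: !4 = 9.
Total: 126 × 9 = 1134.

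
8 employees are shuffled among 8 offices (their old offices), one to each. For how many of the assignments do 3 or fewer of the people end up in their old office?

39549

Sum C(8,i)·!(8-i) for i = 0..3:
  i=0: C(8,0)·!8 = 1·14833 = 14833
  i=1: C(8,1)·!7 = 8·1854 = 14832
  i=2: C(8,2)·!6 = 28·265 = 7420
  i=3: C(8,3)·!5 = 56·44 = 2464
Total = 39549.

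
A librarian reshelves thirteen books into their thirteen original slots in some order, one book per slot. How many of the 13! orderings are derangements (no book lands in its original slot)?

2290792932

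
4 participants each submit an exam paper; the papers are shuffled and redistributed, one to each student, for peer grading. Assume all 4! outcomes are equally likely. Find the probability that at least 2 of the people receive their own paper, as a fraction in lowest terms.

Favorable outcomes: Σ_{i≥2} C(4,i)·!(4-i) = 6·1 + 4·0 + 1·1 = 7.
Total outcomes: 4! = 24.
Probability = 7/24 = 7/24.

7/24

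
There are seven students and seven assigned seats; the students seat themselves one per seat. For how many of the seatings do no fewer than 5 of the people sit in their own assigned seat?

22

# with exactly i fixed is C(7,i)·!(7-i); sum over i=5..7:
  i=5: C(7,5)·!2 = 21·1 = 21
  i=6: C(7,6)·!1 = 7·0 = 0
  i=7: C(7,7)·!0 = 1·1 = 1
Total = 22.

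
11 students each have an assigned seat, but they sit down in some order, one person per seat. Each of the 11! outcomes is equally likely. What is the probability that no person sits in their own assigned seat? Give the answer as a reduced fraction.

1468457/3991680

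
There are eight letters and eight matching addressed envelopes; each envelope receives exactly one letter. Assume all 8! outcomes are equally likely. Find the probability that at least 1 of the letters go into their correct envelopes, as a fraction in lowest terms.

Favorable outcomes: Σ_{i≥1} C(8,i)·!(8-i) = 8·1854 + 28·265 + 56·44 + 70·9 + 56·2 + 28·1 + 8·0 + 1·1 = 25487.
Total outcomes: 8! = 40320.
Probability = 25487/40320 = 3641/5760.

3641/5760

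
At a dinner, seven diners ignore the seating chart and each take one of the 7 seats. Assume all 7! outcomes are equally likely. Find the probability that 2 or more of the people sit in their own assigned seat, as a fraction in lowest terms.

1331/5040

Favorable outcomes: Σ_{i≥2} C(7,i)·!(7-i) = 21·44 + 35·9 + 35·2 + 21·1 + 7·0 + 1·1 = 1331.
Total outcomes: 7! = 5040.
Probability = 1331/5040 = 1331/5040.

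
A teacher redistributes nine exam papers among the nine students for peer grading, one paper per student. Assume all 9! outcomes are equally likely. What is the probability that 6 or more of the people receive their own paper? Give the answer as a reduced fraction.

41/72576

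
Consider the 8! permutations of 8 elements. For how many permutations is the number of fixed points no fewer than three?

# with exactly i fixed is C(8,i)·!(8-i); sum over i=3..8:
  i=3: C(8,3)·!5 = 56·44 = 2464
  i=4: C(8,4)·!4 = 70·9 = 630
  i=5: C(8,5)·!3 = 56·2 = 112
  i=6: C(8,6)·!2 = 28·1 = 28
  i=7: C(8,7)·!1 = 8·0 = 0
  i=8: C(8,8)·!0 = 1·1 = 1
Total = 3235.

3235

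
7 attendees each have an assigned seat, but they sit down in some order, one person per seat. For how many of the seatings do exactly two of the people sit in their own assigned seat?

924

Choose which 2 of the 7 are fixed: C(7,2) = 21.
The other 5 form a derangement: !5 = 44.
Total: 21 × 44 = 924.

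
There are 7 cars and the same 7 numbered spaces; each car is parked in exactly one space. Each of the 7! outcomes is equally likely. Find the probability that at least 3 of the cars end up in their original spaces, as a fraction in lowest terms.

Favorable outcomes: Σ_{i≥3} C(7,i)·!(7-i) = 35·9 + 35·2 + 21·1 + 7·0 + 1·1 = 407.
Total outcomes: 7! = 5040.
Probability = 407/5040 = 407/5040.

407/5040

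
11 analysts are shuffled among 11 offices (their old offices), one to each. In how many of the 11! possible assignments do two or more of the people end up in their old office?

# with exactly i fixed is C(11,i)·!(11-i); sum over i=2..11:
  i=2: C(11,2)·!9 = 55·133496 = 7342280
  i=3: C(11,3)·!8 = 165·14833 = 2447445
  i=4: C(11,4)·!7 = 330·1854 = 611820
  i=5: C(11,5)·!6 = 462·265 = 122430
  i=6: C(11,6)·!5 = 462·44 = 20328
  i=7: C(11,7)·!4 = 330·9 = 2970
  i=8: C(11,8)·!3 = 165·2 = 330
  i=9: C(11,9)·!2 = 55·1 = 55
  i=10: C(11,10)·!1 = 11·0 = 0
  i=11: C(11,11)·!0 = 1·1 = 1
Total = 10547659.

10547659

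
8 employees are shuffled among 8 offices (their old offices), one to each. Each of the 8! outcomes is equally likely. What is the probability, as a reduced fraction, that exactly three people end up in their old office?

11/180

Favorable outcomes: C(8,3)·!5 = 56·44 = 2464.
Total outcomes: 8! = 40320.
Probability = 2464/40320 = 11/180.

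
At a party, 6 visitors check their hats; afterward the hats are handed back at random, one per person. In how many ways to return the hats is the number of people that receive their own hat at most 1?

# with exactly i fixed is C(6,i)·!(6-i); sum over i=0..1:
  i=0: C(6,0)·!6 = 1·265 = 265
  i=1: C(6,1)·!5 = 6·44 = 264
Total = 529.

529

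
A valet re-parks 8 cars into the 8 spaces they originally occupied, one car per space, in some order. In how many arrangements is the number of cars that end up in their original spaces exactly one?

14832

Pick the single fixed position: C(8,1) = 8 ways.
The other 7 form a derangement: !7 = 1854.
Total: 8 × 1854 = 14832.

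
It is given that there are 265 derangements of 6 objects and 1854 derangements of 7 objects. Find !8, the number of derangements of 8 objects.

14833

!8 = (8-1)·(!7 + !6) = 7·(1854 + 265) = 7·2119 = 14833.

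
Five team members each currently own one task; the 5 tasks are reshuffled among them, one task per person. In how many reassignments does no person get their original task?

44

!5 is the nearest integer to 5!/e.
5! = 120, and 120/e ≈ 44.15, so !5 = 44.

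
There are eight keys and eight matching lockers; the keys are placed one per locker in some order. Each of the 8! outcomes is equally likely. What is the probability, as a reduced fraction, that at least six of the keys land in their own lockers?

29/40320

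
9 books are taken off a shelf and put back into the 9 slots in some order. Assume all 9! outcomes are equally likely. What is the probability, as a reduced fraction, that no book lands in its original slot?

16687/45360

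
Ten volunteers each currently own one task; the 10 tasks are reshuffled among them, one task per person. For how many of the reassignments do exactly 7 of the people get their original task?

Pick the 7 fixed positions: C(10,7) = 120 ways.
The remaining 3 must be deranged: !3 = 2.
Total: 120 × 2 = 240.

240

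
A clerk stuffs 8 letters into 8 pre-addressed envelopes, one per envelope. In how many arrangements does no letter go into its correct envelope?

Use !n = (n-1)(!(n-1) + !(n-2)).
!8 = 7·(1854 + 265) = 7·2119 = 14833

14833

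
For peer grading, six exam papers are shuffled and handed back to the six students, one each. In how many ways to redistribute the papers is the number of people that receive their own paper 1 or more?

Sum C(6,i)·!(6-i) for i = 1..6:
  i=1: C(6,1)·!5 = 6·44 = 264
  i=2: C(6,2)·!4 = 15·9 = 135
  i=3: C(6,3)·!3 = 20·2 = 40
  i=4: C(6,4)·!2 = 15·1 = 15
  i=5: C(6,5)·!1 = 6·0 = 0
  i=6: C(6,6)·!0 = 1·1 = 1
Total = 455.

455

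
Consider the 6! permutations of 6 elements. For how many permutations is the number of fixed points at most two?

# with exactly i fixed is C(6,i)·!(6-i); sum over i=0..2:
  i=0: C(6,0)·!6 = 1·265 = 265
  i=1: C(6,1)·!5 = 6·44 = 264
  i=2: C(6,2)·!4 = 15·9 = 135
Total = 664.

664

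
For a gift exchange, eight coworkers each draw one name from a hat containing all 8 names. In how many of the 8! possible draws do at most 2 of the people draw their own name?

Sum C(8,i)·!(8-i) for i = 0..2:
  i=0: C(8,0)·!8 = 1·14833 = 14833
  i=1: C(8,1)·!7 = 8·1854 = 14832
  i=2: C(8,2)·!6 = 28·265 = 7420
Total = 37085.

37085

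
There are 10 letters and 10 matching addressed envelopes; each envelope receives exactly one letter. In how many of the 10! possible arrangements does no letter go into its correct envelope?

1334961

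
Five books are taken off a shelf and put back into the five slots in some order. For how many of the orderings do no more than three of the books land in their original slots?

# with exactly i fixed is C(5,i)·!(5-i); sum over i=0..3:
  i=0: C(5,0)·!5 = 1·44 = 44
  i=1: C(5,1)·!4 = 5·9 = 45
  i=2: C(5,2)·!3 = 10·2 = 20
  i=3: C(5,3)·!2 = 10·1 = 10
Total = 119.

119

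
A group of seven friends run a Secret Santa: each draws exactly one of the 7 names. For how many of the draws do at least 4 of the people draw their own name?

# with exactly i fixed is C(7,i)·!(7-i); sum over i=4..7:
  i=4: C(7,4)·!3 = 35·2 = 70
  i=5: C(7,5)·!2 = 21·1 = 21
  i=6: C(7,6)·!1 = 7·0 = 0
  i=7: C(7,7)·!0 = 1·1 = 1
Total = 92.

92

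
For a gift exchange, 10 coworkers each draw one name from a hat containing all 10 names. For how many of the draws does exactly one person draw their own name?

Choose which one of the 10 is fixed: C(10,1) = 10.
The other 9 form a derangement: !9 = 133496.
Total: 10 × 133496 = 1334960.

1334960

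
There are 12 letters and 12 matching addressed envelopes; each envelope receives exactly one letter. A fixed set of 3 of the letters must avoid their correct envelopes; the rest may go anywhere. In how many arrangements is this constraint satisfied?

369774720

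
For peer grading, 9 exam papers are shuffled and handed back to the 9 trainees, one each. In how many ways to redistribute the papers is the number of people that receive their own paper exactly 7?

36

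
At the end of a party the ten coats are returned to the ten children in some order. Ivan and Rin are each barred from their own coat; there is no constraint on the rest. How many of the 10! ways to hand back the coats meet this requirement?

Inclusion-exclusion on the 2 forbidden self-matches:
Σ_{j=0}^{2} (-1)^j C(2,j)(10-j)!
= C(2,0)·10! - C(2,1)·9! + C(2,2)·8!
= 3628800 - 725760 + 40320
= 2943360

2943360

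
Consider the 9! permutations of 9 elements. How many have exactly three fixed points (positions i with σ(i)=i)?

22260

Pick the 3 fixed positions: C(9,3) = 84 ways.
The other 6 form a derangement: !6 = 265.
Total: 84 × 265 = 22260.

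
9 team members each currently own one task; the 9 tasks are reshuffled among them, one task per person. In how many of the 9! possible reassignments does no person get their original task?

!9 = 9! · Σ_{k=0}^{9} (-1)^k/k!
= 9! - 9!/1! + 9!/2! - 9!/3! + 9!/4! - 9!/5! + 9!/6! - 9!/7! + 9!/8! - 9!/9!
= 362880 - 362880 + 181440 - 60480 + 15120 - 3024 + 504 - 72 + 9 - 1
= 133496

133496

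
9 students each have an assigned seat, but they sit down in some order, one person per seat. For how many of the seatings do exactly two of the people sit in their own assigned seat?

66744

Choose which 2 of the 9 are fixed: C(9,2) = 36.
The remaining 7 must be deranged: !7 = 1854.
Total: 36 × 1854 = 66744.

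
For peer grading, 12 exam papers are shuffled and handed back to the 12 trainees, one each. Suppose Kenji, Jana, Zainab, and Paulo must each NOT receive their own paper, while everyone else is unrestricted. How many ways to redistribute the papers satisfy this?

Let A_j be the event that the j-th constrained one is fixed. By inclusion-exclusion over the 4 events:
Σ_{j=0}^{4} (-1)^j C(4,j)(12-j)!
= C(4,0)·12! - C(4,1)·11! + C(4,2)·10! - C(4,3)·9! + C(4,4)·8!
= 479001600 - 159667200 + 21772800 - 1451520 + 40320
= 339696000

339696000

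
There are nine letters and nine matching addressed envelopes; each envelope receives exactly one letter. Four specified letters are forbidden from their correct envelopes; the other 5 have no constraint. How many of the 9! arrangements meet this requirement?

229080

Inclusion-exclusion on the 4 forbidden self-matches:
Σ_{j=0}^{4} (-1)^j C(4,j)(9-j)!
= C(4,0)·9! - C(4,1)·8! + C(4,2)·7! - C(4,3)·6! + C(4,4)·5!
= 362880 - 161280 + 30240 - 2880 + 120
= 229080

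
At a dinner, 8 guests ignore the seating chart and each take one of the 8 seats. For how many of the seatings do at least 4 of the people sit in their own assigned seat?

Sum C(8,i)·!(8-i) for i = 4..8:
  i=4: C(8,4)·!4 = 70·9 = 630
  i=5: C(8,5)·!3 = 56·2 = 112
  i=6: C(8,6)·!2 = 28·1 = 28
  i=7: C(8,7)·!1 = 8·0 = 0
  i=8: C(8,8)·!0 = 1·1 = 1
Total = 771.

771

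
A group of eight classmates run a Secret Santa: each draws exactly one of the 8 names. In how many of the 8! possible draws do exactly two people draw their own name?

7420

Choose which 2 of the 8 are fixed: C(8,2) = 28.
The other 6 form a derangement: !6 = 265.
Total: 28 × 265 = 7420.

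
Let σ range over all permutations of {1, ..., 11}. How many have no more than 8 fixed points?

39916744

Sum C(11,i)·!(11-i) for i = 0..8:
  i=0: C(11,0)·!11 = 1·14684570 = 14684570
  i=1: C(11,1)·!10 = 11·1334961 = 14684571
  i=2: C(11,2)·!9 = 55·133496 = 7342280
  i=3: C(11,3)·!8 = 165·14833 = 2447445
  i=4: C(11,4)·!7 = 330·1854 = 611820
  i=5: C(11,5)·!6 = 462·265 = 122430
  i=6: C(11,6)·!5 = 462·44 = 20328
  i=7: C(11,7)·!4 = 330·9 = 2970
  i=8: C(11,8)·!3 = 165·2 = 330
Total = 39916744.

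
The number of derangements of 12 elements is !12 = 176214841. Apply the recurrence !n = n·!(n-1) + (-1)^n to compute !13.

2290792932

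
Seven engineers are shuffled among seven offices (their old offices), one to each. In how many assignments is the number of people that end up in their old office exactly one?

1855

Pick the single fixed position: C(7,1) = 7 ways.
The remaining 6 must be deranged: !6 = 265.
Total: 7 × 265 = 1855.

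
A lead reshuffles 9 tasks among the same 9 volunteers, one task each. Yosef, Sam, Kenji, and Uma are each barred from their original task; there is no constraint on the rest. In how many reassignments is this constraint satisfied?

229080

Inclusion-exclusion on the 4 forbidden self-matches:
Σ_{j=0}^{4} (-1)^j C(4,j)(9-j)!
= C(4,0)·9! - C(4,1)·8! + C(4,2)·7! - C(4,3)·6! + C(4,4)·5!
= 362880 - 161280 + 30240 - 2880 + 120
= 229080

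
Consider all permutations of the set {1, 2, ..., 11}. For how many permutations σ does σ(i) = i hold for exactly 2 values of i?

7342280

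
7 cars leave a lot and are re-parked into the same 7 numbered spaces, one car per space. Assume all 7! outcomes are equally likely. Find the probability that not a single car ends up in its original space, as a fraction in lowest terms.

103/280

Favorable outcomes: !7 = 1854.
Total outcomes: 7! = 5040.
Probability = 1854/5040 = 103/280.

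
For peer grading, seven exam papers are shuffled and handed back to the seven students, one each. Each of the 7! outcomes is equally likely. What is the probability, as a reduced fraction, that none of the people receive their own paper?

Favorable outcomes: !7 = 1854.
Total outcomes: 7! = 5040.
Probability = 1854/5040 = 103/280.

103/280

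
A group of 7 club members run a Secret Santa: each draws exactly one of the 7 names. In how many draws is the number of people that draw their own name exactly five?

21

Pick the 5 fixed positions: C(7,5) = 21 ways.
The other 2 form a derangement: !2 = 1.
Total: 21 × 1 = 21.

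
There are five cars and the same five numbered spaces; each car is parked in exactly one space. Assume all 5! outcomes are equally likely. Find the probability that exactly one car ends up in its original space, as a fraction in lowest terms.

Favorable outcomes: C(5,1)·!4 = 5·9 = 45.
Total outcomes: 5! = 120.
Probability = 45/120 = 3/8.

3/8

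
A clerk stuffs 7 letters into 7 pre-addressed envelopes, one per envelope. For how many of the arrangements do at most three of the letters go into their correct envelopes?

# with exactly i fixed is C(7,i)·!(7-i); sum over i=0..3:
  i=0: C(7,0)·!7 = 1·1854 = 1854
  i=1: C(7,1)·!6 = 7·265 = 1855
  i=2: C(7,2)·!5 = 21·44 = 924
  i=3: C(7,3)·!4 = 35·9 = 315
Total = 4948.

4948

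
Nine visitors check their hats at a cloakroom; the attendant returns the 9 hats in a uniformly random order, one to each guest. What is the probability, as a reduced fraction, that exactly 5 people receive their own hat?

Favorable outcomes: C(9,5)·!4 = 126·9 = 1134.
Total outcomes: 9! = 362880.
Probability = 1134/362880 = 1/320.

1/320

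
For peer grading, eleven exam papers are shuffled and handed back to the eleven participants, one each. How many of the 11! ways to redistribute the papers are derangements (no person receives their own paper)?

14684570

The subfactorial !11 = [11!/e] (nearest integer).
11! = 39916800, and 39916800/e ≈ 14684570.08, so !11 = 14684570.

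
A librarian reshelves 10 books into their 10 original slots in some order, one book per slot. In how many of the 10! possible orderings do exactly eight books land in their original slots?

45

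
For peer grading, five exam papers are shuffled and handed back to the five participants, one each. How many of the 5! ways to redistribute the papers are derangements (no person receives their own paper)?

44

Recurrence: !5 = 4·(!4 + !3).
!5 = 4·(9 + 2) = 4·11 = 44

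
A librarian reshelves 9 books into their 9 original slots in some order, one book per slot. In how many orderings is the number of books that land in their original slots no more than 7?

# with exactly i fixed is C(9,i)·!(9-i); sum over i=0..7:
  i=0: C(9,0)·!9 = 1·133496 = 133496
  i=1: C(9,1)·!8 = 9·14833 = 133497
  i=2: C(9,2)·!7 = 36·1854 = 66744
  i=3: C(9,3)·!6 = 84·265 = 22260
  i=4: C(9,4)·!5 = 126·44 = 5544
  i=5: C(9,5)·!4 = 126·9 = 1134
  i=6: C(9,6)·!3 = 84·2 = 168
  i=7: C(9,7)·!2 = 36·1 = 36
Total = 362879.

362879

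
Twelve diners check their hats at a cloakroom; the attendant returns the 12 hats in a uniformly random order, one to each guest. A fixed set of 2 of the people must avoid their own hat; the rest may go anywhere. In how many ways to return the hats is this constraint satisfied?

Inclusion-exclusion on the 2 forbidden self-matches:
Σ_{j=0}^{2} (-1)^j C(2,j)(12-j)!
= C(2,0)·12! - C(2,1)·11! + C(2,2)·10!
= 479001600 - 79833600 + 3628800
= 402796800

402796800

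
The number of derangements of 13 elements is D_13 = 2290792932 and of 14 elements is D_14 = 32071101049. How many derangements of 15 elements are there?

D_15 = (15-1)·(D_14 + D_13) = 14·(32071101049 + 2290792932) = 14·34361893981 = 481066515734.

481066515734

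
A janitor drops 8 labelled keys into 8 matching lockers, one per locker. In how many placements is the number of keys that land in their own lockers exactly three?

Pick the 3 fixed positions: C(8,3) = 56 ways.
The other 5 form a derangement: !5 = 44.
Total: 56 × 44 = 2464.

2464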